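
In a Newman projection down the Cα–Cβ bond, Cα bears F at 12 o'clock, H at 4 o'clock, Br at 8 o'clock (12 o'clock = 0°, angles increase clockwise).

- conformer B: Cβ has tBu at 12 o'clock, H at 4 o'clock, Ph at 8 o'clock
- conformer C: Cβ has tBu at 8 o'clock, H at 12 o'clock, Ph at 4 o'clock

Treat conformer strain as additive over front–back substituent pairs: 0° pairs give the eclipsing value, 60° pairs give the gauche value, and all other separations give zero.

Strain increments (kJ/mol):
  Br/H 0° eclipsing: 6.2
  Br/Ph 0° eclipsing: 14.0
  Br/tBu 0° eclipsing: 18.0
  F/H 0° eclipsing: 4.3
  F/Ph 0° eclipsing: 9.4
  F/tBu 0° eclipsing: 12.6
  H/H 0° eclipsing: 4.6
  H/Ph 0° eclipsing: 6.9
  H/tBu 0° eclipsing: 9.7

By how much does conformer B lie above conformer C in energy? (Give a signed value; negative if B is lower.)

B (eclipsed): F–tBu eclipsed, H–H eclipsed, Br–Ph eclipsed; 12.6 + 4.6 + 14.0 = 31.2 kJ/mol.
C (eclipsed): F–H eclipsed, H–Ph eclipsed, Br–tBu eclipsed; 4.3 + 6.9 + 18.0 = 29.2 kJ/mol.
E(B) − E(C) = 31.2 − 29.2 = +2.0 kJ/mol.

+2.0 kJ/mol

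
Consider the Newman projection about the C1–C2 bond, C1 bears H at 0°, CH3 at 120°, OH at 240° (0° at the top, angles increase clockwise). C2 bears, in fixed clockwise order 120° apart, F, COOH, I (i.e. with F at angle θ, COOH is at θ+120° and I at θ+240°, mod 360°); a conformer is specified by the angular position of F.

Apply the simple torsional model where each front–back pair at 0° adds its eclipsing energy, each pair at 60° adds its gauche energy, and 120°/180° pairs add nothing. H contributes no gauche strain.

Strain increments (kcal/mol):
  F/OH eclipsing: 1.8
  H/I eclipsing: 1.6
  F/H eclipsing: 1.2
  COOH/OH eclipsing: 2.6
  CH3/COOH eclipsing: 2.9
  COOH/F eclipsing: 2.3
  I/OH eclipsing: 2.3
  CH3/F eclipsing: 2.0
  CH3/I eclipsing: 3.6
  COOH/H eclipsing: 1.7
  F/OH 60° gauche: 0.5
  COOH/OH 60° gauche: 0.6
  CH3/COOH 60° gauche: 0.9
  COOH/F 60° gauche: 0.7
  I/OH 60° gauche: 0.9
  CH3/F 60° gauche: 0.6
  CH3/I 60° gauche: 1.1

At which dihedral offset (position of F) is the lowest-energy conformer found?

180°

F at 0° (eclipsed): H–F eclipsed, CH3–COOH eclipsed, OH–I eclipsed; 1.2 + 2.9 + 2.3 = 6.4 kcal/mol.
F at 60° (staggered): CH3–F gauche, CH3–COOH gauche, OH–COOH gauche, OH–I gauche; 0.6 + 0.9 + 0.6 + 0.9 = 3.0 kcal/mol.
F at 120° (eclipsed): H–I eclipsed, CH3–F eclipsed, OH–COOH eclipsed; 1.6 + 2.0 + 2.6 = 6.2 kcal/mol.
F at 180° (staggered): CH3–F gauche, CH3–I gauche, OH–F gauche, OH–COOH gauche; 0.6 + 1.1 + 0.5 + 0.6 = 2.8 kcal/mol.
F at 240° (eclipsed): H–COOH eclipsed, CH3–I eclipsed, OH–F eclipsed; 1.7 + 3.6 + 1.8 = 7.1 kcal/mol.
F at 300° (staggered): CH3–COOH gauche, CH3–I gauche, OH–F gauche, OH–I gauche; 0.9 + 1.1 + 0.5 + 0.9 = 3.4 kcal/mol.
The minimum (2.8 kcal/mol) occurs with F at 180°.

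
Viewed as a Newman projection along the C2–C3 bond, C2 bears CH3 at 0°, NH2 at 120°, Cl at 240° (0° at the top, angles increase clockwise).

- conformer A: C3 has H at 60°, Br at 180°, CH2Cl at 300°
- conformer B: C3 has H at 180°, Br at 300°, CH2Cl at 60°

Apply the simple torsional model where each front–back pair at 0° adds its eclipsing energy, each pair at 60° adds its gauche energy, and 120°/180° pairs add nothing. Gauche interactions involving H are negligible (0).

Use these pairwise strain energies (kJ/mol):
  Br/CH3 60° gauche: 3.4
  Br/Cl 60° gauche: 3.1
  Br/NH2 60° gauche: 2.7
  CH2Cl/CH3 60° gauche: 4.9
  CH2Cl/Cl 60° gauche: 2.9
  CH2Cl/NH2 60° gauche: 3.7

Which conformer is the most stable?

A is staggered. CH3 at 0° is gauche with CH2Cl at 300° (4.9); NH2 at 120° is gauche with Br at 180° (2.7); Cl at 240° is gauche with Br at 180° (3.1); Cl at 240° is gauche with CH2Cl at 300° (2.9). Total 13.6 kJ/mol.
B is staggered. CH3 at 0° is gauche with Br at 300° (3.4); CH3 at 0° is gauche with CH2Cl at 60° (4.9); NH2 at 120° is gauche with CH2Cl at 60° (3.7); Cl at 240° is gauche with Br at 300° (3.1). Total 15.1 kJ/mol.
A has the lowest total (13.6 kJ/mol).

A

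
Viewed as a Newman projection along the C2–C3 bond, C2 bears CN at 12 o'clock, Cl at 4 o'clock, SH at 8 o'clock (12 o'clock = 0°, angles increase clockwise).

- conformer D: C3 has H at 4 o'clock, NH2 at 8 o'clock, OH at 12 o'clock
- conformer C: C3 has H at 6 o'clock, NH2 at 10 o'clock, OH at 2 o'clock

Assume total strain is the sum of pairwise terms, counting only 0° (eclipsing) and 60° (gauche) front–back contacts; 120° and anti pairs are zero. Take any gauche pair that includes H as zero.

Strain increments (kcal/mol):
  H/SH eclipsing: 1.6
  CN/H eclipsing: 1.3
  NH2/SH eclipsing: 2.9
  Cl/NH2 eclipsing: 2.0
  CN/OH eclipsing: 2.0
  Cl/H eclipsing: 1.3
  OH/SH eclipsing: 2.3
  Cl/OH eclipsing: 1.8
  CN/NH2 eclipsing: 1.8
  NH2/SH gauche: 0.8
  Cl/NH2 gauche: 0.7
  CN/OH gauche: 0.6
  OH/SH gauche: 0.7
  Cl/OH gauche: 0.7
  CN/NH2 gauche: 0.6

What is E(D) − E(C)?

D is eclipsed. CN at 0° is eclipsed with OH at 0° (2.0); Cl at 120° is eclipsed with H at 120° (1.3); SH at 240° is eclipsed with NH2 at 240° (2.9). Total 6.2 kcal/mol.
C is staggered. CN at 0° is gauche with NH2 at 300° (0.6); CN at 0° is gauche with OH at 60° (0.6); Cl at 120° is gauche with OH at 60° (0.7); SH at 240° is gauche with NH2 at 300° (0.8). Total 2.7 kcal/mol.
E(D) − E(C) = 6.2 − 2.7 = +3.5 kcal/mol.

+3.5 kcal/mol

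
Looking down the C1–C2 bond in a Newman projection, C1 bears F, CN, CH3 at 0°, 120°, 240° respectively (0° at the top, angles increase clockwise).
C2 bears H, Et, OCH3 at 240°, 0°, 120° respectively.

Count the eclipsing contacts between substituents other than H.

Non-H eclipsing pairs: F(0°)/Et(0°); CN(120°)/OCH3(120°) — 2 interactions.

2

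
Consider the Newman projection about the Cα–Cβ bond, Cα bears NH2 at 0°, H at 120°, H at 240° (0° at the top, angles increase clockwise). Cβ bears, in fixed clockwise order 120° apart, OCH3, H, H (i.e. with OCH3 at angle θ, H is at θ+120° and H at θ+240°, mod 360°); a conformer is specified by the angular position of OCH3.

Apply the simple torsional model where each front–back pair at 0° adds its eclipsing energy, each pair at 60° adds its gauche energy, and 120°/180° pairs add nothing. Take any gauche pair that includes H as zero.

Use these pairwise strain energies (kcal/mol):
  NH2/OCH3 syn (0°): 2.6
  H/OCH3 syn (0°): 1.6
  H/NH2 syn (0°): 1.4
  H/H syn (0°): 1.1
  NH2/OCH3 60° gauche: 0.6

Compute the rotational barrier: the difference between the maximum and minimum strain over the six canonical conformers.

4.8 kcal/mol

OCH3 at 0° (eclipsed): NH2(0°)/OCH3(0°) eclipsed 2.6; H(120°)/H(120°) eclipsed 1.1; H(240°)/H(240°) eclipsed 1.1 → 4.8 kcal/mol.
OCH3 at 60° (staggered): NH2(0°)/OCH3(60°) gauche 0.6 → 0.6 kcal/mol.
OCH3 at 120° (eclipsed): NH2(0°)/H(0°) eclipsed 1.4; H(120°)/OCH3(120°) eclipsed 1.6; H(240°)/H(240°) eclipsed 1.1 → 4.1 kcal/mol.
OCH3 at 180° (staggered): no non-H gauche contacts → 0.0 kcal/mol.
OCH3 at 240° (eclipsed): NH2(0°)/H(0°) eclipsed 1.4; H(120°)/H(120°) eclipsed 1.1; H(240°)/OCH3(240°) eclipsed 1.6 → 4.1 kcal/mol.
OCH3 at 300° (staggered): NH2(0°)/OCH3(300°) gauche 0.6 → 0.6 kcal/mol.
Max at 0° (4.8 kcal/mol), min at 180° (0.0 kcal/mol); barrier = 4.8 kcal/mol.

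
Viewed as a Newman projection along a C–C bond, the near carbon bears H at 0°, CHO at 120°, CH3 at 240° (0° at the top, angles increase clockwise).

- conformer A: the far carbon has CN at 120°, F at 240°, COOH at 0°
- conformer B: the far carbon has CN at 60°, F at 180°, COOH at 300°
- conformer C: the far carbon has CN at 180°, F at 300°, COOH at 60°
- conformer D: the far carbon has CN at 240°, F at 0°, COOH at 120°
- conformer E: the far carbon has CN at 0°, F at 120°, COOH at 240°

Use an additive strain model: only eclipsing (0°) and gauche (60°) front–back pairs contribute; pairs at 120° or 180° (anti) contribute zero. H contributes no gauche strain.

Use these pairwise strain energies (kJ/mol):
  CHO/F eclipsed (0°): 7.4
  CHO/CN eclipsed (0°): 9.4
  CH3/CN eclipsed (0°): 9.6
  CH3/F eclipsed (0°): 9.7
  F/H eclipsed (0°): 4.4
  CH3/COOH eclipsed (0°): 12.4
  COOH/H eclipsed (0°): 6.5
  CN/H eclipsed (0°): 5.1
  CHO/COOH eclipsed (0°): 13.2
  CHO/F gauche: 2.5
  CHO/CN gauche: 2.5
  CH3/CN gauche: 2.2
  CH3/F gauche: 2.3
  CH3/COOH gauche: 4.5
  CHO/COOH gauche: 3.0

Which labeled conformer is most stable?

C

A (eclipsed): H(0°)/COOH(0°) eclipsed 6.5; CHO(120°)/CN(120°) eclipsed 9.4; CH3(240°)/F(240°) eclipsed 9.7 → 25.6 kJ/mol.
B (staggered): CHO(120°)/CN(60°) gauche 2.5; CHO(120°)/F(180°) gauche 2.5; CH3(240°)/F(180°) gauche 2.3; CH3(240°)/COOH(300°) gauche 4.5 → 11.8 kJ/mol.
C (staggered): CHO(120°)/CN(180°) gauche 2.5; CHO(120°)/COOH(60°) gauche 3.0; CH3(240°)/CN(180°) gauche 2.2; CH3(240°)/F(300°) gauche 2.3 → 10.0 kJ/mol.
D (eclipsed): H(0°)/F(0°) eclipsed 4.4; CHO(120°)/COOH(120°) eclipsed 13.2; CH3(240°)/CN(240°) eclipsed 9.6 → 27.2 kJ/mol.
E (eclipsed): H(0°)/CN(0°) eclipsed 5.1; CHO(120°)/F(120°) eclipsed 7.4; CH3(240°)/COOH(240°) eclipsed 12.4 → 24.9 kJ/mol.
C has the lowest total (10.0 kJ/mol).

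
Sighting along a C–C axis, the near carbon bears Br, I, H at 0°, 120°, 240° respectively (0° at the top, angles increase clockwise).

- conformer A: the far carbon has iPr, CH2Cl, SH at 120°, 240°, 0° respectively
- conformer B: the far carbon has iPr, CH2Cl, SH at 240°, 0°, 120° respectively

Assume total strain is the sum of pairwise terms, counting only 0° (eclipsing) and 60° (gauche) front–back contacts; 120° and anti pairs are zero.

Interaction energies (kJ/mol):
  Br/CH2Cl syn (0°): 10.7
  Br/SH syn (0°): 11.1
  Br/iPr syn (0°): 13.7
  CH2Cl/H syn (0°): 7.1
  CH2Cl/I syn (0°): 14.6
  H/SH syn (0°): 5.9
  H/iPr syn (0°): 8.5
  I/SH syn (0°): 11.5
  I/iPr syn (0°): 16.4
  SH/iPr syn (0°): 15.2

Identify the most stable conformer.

A (eclipsed): Br–SH eclipsed, I–iPr eclipsed, H–CH2Cl eclipsed; 11.1 + 16.4 + 7.1 = 34.6 kJ/mol.
B (eclipsed): Br–CH2Cl eclipsed, I–SH eclipsed, H–iPr eclipsed; 10.7 + 11.5 + 8.5 = 30.7 kJ/mol.
B has the lowest total (30.7 kJ/mol).

B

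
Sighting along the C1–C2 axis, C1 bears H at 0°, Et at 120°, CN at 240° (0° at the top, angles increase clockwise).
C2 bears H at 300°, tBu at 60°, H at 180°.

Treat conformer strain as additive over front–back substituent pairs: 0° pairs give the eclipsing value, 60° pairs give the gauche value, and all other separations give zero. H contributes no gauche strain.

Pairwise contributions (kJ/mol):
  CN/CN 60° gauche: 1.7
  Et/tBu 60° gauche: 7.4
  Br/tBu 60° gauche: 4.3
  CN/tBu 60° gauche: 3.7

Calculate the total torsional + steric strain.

7.4 kJ/mol

This conformer (staggered): Et(120°)/tBu(60°) gauche 7.4 → 7.4 kJ/mol.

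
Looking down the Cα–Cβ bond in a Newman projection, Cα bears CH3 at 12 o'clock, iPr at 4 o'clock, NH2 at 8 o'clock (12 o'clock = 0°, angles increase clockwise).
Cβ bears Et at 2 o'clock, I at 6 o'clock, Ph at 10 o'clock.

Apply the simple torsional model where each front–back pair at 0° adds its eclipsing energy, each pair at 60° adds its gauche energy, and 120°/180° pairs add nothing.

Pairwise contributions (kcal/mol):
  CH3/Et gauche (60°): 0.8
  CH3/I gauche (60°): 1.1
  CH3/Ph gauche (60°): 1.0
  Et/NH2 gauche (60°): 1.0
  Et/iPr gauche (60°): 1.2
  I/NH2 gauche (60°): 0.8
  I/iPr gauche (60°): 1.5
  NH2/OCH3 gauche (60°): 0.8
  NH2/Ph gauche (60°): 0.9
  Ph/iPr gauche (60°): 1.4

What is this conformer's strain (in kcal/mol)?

6.2 kcal/mol

This conformer is staggered. CH3 at 0° is gauche with Et at 60° (0.8); CH3 at 0° is gauche with Ph at 300° (1.0); iPr at 120° is gauche with Et at 60° (1.2); iPr at 120° is gauche with I at 180° (1.5); NH2 at 240° is gauche with I at 180° (0.8); NH2 at 240° is gauche with Ph at 300° (0.9). Total 6.2 kcal/mol.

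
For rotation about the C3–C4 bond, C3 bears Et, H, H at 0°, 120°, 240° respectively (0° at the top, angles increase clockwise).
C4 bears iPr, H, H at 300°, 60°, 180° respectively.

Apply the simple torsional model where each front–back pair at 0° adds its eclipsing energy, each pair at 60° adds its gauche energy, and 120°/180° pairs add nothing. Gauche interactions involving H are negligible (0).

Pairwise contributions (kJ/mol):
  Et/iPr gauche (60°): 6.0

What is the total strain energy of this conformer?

6.0 kJ/mol

This conformer (staggered): Et(0°)/iPr(300°) gauche 6.0 → 6.0 kJ/mol.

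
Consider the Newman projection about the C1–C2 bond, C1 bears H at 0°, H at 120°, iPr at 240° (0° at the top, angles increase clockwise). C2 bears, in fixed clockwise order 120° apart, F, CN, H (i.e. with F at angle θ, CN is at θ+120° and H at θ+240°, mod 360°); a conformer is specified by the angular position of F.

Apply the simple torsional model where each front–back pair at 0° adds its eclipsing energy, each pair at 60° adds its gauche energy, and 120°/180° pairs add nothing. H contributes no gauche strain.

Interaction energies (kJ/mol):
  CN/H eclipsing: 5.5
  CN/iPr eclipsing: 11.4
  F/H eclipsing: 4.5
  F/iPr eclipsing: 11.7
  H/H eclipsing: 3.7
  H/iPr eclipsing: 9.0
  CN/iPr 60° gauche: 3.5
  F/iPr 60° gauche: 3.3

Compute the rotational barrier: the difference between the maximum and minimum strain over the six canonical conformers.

F at 0° (eclipsed): H–F eclipsed, H–CN eclipsed, iPr–H eclipsed; 4.5 + 5.5 + 9.0 = 19.0 kJ/mol.
F at 60° (staggered): iPr–CN gauche; 3.5 = 3.5 kJ/mol.
F at 120° (eclipsed): H–H eclipsed, H–F eclipsed, iPr–CN eclipsed; 3.7 + 4.5 + 11.4 = 19.6 kJ/mol.
F at 180° (staggered): iPr–F gauche, iPr–CN gauche; 3.3 + 3.5 = 6.8 kJ/mol.
F at 240° (eclipsed): H–CN eclipsed, H–H eclipsed, iPr–F eclipsed; 5.5 + 3.7 + 11.7 = 20.9 kJ/mol.
F at 300° (staggered): iPr–F gauche; 3.3 = 3.3 kJ/mol.
Max at 240° (20.9 kJ/mol), min at 300° (3.3 kJ/mol); barrier = 17.6 kJ/mol.

17.6 kJ/mol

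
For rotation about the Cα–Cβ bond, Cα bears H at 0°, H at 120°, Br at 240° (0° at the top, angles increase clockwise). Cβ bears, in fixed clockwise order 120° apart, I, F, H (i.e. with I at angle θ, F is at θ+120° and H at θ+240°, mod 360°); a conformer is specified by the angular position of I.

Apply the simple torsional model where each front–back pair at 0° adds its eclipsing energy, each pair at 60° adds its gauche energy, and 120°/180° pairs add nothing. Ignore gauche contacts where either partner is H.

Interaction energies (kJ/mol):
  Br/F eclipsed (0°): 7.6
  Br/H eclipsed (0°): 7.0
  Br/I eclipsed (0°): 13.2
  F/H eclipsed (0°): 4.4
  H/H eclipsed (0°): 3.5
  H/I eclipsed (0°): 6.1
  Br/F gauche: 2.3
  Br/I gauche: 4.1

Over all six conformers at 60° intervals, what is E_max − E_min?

I at 0° (eclipsed): H(0°)/I(0°) eclipsed 6.1; H(120°)/F(120°) eclipsed 4.4; Br(240°)/H(240°) eclipsed 7.0 → 17.5 kJ/mol.
I at 60° (staggered): Br(240°)/F(180°) gauche 2.3 → 2.3 kJ/mol.
I at 120° (eclipsed): H(0°)/H(0°) eclipsed 3.5; H(120°)/I(120°) eclipsed 6.1; Br(240°)/F(240°) eclipsed 7.6 → 17.2 kJ/mol.
I at 180° (staggered): Br(240°)/I(180°) gauche 4.1; Br(240°)/F(300°) gauche 2.3 → 6.4 kJ/mol.
I at 240° (eclipsed): H(0°)/F(0°) eclipsed 4.4; H(120°)/H(120°) eclipsed 3.5; Br(240°)/I(240°) eclipsed 13.2 → 21.1 kJ/mol.
I at 300° (staggered): Br(240°)/I(300°) gauche 4.1 → 4.1 kJ/mol.
Max at 240° (21.1 kJ/mol), min at 60° (2.3 kJ/mol); barrier = 18.8 kJ/mol.

18.8 kJ/mol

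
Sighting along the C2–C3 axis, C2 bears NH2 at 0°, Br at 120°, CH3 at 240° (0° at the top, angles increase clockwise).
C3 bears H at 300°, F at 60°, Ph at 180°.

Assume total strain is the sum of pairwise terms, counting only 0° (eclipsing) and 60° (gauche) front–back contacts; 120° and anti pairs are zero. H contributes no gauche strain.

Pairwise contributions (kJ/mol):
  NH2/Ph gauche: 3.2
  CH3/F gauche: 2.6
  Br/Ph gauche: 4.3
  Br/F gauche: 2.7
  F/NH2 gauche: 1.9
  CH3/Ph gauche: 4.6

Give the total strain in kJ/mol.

13.5 kJ/mol

This conformer (staggered): NH2–F gauche, Br–F gauche, Br–Ph gauche, CH3–Ph gauche; 1.9 + 2.7 + 4.3 + 4.6 = 13.5 kJ/mol.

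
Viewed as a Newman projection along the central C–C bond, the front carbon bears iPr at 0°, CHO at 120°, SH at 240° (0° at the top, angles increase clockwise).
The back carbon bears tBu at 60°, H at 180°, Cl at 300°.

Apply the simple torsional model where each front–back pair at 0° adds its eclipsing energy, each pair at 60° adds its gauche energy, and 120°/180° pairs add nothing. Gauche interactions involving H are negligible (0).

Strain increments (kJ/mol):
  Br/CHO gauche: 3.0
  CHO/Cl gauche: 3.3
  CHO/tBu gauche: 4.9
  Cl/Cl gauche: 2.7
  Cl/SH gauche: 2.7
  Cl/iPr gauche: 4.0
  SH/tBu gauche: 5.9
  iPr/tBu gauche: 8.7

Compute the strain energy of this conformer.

20.3 kJ/mol

This conformer (staggered): iPr–tBu gauche, iPr–Cl gauche, CHO–tBu gauche, SH–Cl gauche; 8.7 + 4.0 + 4.9 + 2.7 = 20.3 kJ/mol.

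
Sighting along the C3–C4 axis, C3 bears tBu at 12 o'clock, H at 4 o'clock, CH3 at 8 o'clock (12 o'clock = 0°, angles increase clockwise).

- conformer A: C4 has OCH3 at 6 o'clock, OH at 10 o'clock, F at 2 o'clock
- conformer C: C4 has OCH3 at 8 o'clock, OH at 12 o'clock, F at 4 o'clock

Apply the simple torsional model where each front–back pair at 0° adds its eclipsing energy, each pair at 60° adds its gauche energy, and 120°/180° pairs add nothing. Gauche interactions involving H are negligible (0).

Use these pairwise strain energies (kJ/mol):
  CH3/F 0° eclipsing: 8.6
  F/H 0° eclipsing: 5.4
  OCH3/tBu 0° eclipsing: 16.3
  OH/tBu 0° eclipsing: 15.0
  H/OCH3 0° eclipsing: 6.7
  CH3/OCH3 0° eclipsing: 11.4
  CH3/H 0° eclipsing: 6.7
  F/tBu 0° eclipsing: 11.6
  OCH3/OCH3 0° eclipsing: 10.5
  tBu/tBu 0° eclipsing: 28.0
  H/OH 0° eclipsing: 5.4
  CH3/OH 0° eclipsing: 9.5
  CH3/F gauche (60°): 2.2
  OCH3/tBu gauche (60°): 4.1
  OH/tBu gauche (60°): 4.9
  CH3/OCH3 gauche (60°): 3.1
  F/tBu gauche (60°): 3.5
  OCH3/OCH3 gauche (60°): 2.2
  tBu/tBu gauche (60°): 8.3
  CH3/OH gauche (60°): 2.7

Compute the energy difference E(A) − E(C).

A (staggered): tBu–OH gauche, tBu–F gauche, CH3–OCH3 gauche, CH3–OH gauche; 4.9 + 3.5 + 3.1 + 2.7 = 14.2 kJ/mol.
C (eclipsed): tBu–OH eclipsed, H–F eclipsed, CH3–OCH3 eclipsed; 15.0 + 5.4 + 11.4 = 31.8 kJ/mol.
E(A) − E(C) = 14.2 − 31.8 = -17.6 kJ/mol.

-17.6 kJ/mol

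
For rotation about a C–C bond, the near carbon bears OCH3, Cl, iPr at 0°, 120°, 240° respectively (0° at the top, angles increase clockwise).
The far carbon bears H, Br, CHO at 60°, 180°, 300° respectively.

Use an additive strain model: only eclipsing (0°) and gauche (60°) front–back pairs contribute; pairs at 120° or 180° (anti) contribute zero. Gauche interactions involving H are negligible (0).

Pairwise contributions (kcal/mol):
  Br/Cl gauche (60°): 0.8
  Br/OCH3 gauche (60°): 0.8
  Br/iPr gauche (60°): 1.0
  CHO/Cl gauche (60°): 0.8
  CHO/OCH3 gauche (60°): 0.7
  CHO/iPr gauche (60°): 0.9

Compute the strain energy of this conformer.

This conformer is staggered. OCH3 at 0° is gauche with CHO at 300° (0.7); Cl at 120° is gauche with Br at 180° (0.8); iPr at 240° is gauche with Br at 180° (1.0); iPr at 240° is gauche with CHO at 300° (0.9). Total 3.4 kcal/mol.

3.4 kcal/mol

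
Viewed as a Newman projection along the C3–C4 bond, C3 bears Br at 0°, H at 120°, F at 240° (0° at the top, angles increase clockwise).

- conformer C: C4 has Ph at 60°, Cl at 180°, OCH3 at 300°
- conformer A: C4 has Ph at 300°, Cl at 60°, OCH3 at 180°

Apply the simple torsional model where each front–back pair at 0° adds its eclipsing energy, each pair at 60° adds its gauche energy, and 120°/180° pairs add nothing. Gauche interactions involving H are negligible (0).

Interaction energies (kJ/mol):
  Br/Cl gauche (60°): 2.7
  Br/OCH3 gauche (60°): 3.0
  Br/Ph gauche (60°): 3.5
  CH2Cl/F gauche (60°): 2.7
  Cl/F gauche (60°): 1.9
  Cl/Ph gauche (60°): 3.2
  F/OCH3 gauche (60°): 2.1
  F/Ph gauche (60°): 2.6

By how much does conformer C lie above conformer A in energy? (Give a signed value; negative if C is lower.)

-0.4 kJ/mol

C (staggered): Br–Ph gauche, Br–OCH3 gauche, F–Cl gauche, F–OCH3 gauche; 3.5 + 3.0 + 1.9 + 2.1 = 10.5 kJ/mol.
A (staggered): Br–Ph gauche, Br–Cl gauche, F–Ph gauche, F–OCH3 gauche; 3.5 + 2.7 + 2.6 + 2.1 = 10.9 kJ/mol.
E(C) − E(A) = 10.5 − 10.9 = -0.4 kJ/mol.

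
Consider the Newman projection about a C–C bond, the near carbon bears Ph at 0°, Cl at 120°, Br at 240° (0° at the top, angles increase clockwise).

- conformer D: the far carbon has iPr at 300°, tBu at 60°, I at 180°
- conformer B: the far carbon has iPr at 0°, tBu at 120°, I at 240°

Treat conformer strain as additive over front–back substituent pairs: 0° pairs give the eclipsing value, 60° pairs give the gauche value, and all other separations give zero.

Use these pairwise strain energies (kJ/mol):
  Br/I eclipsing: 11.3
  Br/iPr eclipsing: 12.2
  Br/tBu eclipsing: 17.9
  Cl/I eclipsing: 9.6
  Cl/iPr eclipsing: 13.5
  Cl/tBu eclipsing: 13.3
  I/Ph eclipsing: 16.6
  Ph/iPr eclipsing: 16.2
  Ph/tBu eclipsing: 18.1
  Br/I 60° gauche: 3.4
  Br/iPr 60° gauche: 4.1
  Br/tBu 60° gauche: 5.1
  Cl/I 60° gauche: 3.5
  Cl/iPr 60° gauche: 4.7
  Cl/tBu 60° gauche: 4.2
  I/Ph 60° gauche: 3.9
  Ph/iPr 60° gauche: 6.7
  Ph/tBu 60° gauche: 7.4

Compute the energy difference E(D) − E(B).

-11.5 kJ/mol

D (staggered): Ph–iPr gauche, Ph–tBu gauche, Cl–tBu gauche, Cl–I gauche, Br–iPr gauche, Br–I gauche; 6.7 + 7.4 + 4.2 + 3.5 + 4.1 + 3.4 = 29.3 kJ/mol.
B (eclipsed): Ph–iPr eclipsed, Cl–tBu eclipsed, Br–I eclipsed; 16.2 + 13.3 + 11.3 = 40.8 kJ/mol.
E(D) − E(B) = 29.3 − 40.8 = -11.5 kJ/mol.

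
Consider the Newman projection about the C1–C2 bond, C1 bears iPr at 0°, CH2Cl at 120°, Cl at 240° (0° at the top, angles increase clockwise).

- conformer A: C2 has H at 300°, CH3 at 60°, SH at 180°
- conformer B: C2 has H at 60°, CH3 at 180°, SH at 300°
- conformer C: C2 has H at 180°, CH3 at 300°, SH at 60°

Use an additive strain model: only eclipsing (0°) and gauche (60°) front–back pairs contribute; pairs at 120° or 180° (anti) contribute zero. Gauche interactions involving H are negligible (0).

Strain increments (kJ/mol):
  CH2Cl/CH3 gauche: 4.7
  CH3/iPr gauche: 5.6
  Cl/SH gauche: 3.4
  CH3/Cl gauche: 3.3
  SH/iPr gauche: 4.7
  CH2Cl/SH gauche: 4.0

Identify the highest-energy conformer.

A

A (staggered): iPr–CH3 gauche, CH2Cl–CH3 gauche, CH2Cl–SH gauche, Cl–SH gauche; 5.6 + 4.7 + 4.0 + 3.4 = 17.7 kJ/mol.
B (staggered): iPr–SH gauche, CH2Cl–CH3 gauche, Cl–CH3 gauche, Cl–SH gauche; 4.7 + 4.7 + 3.3 + 3.4 = 16.1 kJ/mol.
C (staggered): iPr–CH3 gauche, iPr–SH gauche, CH2Cl–SH gauche, Cl–CH3 gauche; 5.6 + 4.7 + 4.0 + 3.3 = 17.6 kJ/mol.
A has the highest total (17.7 kJ/mol).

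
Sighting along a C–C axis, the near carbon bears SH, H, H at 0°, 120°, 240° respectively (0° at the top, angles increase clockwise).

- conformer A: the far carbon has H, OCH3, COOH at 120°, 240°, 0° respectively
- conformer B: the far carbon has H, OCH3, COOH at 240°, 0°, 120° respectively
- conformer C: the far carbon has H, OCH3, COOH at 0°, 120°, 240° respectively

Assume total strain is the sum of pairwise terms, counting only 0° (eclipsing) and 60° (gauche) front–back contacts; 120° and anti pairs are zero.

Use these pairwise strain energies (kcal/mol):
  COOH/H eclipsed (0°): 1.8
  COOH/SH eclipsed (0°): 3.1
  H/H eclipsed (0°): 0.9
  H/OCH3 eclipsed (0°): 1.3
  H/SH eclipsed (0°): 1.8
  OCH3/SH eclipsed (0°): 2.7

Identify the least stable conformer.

B

A (eclipsed): SH–COOH eclipsed, H–H eclipsed, H–OCH3 eclipsed; 3.1 + 0.9 + 1.3 = 5.3 kcal/mol.
B (eclipsed): SH–OCH3 eclipsed, H–COOH eclipsed, H–H eclipsed; 2.7 + 1.8 + 0.9 = 5.4 kcal/mol.
C (eclipsed): SH–H eclipsed, H–OCH3 eclipsed, H–COOH eclipsed; 1.8 + 1.3 + 1.8 = 4.9 kcal/mol.
B has the highest total (5.4 kcal/mol).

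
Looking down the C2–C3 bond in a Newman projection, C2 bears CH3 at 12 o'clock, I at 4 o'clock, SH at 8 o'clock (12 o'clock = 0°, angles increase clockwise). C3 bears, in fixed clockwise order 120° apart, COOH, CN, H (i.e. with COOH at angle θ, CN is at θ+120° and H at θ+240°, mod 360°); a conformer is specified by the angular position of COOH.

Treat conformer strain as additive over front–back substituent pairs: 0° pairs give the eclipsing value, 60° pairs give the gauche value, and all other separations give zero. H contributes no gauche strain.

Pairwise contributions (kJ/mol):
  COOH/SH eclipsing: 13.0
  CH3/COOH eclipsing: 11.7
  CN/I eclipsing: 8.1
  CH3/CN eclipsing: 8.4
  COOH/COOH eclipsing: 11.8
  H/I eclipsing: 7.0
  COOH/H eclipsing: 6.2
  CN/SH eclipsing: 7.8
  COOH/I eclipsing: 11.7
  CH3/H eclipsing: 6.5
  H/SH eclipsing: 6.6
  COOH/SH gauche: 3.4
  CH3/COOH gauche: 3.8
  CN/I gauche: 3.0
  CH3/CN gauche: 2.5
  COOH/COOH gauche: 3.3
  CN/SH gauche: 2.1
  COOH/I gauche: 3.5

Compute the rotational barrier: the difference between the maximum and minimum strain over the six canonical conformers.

COOH at 0° is eclipsed. CH3 at 0° is eclipsed with COOH at 0° (11.7); I at 120° is eclipsed with CN at 120° (8.1); SH at 240° is eclipsed with H at 240° (6.6). Total 26.4 kJ/mol.
COOH at 60° is staggered. CH3 at 0° is gauche with COOH at 60° (3.8); I at 120° is gauche with COOH at 60° (3.5); I at 120° is gauche with CN at 180° (3.0); SH at 240° is gauche with CN at 180° (2.1). Total 12.4 kJ/mol.
COOH at 120° is eclipsed. CH3 at 0° is eclipsed with H at 0° (6.5); I at 120° is eclipsed with COOH at 120° (11.7); SH at 240° is eclipsed with CN at 240° (7.8). Total 26.0 kJ/mol.
COOH at 180° is staggered. CH3 at 0° is gauche with CN at 300° (2.5); I at 120° is gauche with COOH at 180° (3.5); SH at 240° is gauche with COOH at 180° (3.4); SH at 240° is gauche with CN at 300° (2.1). Total 11.5 kJ/mol.
COOH at 240° is eclipsed. CH3 at 0° is eclipsed with CN at 0° (8.4); I at 120° is eclipsed with H at 120° (7.0); SH at 240° is eclipsed with COOH at 240° (13.0). Total 28.4 kJ/mol.
COOH at 300° is staggered. CH3 at 0° is gauche with COOH at 300° (3.8); CH3 at 0° is gauche with CN at 60° (2.5); I at 120° is gauche with CN at 60° (3.0); SH at 240° is gauche with COOH at 300° (3.4). Total 12.7 kJ/mol.
Max at 240° (28.4 kJ/mol), min at 180° (11.5 kJ/mol); barrier = 16.9 kJ/mol.

16.9 kJ/mol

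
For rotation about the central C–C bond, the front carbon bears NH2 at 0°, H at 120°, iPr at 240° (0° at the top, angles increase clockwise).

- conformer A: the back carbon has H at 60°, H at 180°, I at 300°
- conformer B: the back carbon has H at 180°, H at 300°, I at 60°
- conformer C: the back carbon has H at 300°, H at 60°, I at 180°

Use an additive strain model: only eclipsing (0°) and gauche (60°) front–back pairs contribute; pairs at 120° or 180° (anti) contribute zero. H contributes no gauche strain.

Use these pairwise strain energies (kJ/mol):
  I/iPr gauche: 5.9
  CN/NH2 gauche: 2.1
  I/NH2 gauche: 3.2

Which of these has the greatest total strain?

A (staggered): NH2(0°)/I(300°) gauche 3.2; iPr(240°)/I(300°) gauche 5.9 → 9.1 kJ/mol.
B (staggered): NH2(0°)/I(60°) gauche 3.2 → 3.2 kJ/mol.
C (staggered): iPr(240°)/I(180°) gauche 5.9 → 5.9 kJ/mol.
A has the highest total (9.1 kJ/mol).

A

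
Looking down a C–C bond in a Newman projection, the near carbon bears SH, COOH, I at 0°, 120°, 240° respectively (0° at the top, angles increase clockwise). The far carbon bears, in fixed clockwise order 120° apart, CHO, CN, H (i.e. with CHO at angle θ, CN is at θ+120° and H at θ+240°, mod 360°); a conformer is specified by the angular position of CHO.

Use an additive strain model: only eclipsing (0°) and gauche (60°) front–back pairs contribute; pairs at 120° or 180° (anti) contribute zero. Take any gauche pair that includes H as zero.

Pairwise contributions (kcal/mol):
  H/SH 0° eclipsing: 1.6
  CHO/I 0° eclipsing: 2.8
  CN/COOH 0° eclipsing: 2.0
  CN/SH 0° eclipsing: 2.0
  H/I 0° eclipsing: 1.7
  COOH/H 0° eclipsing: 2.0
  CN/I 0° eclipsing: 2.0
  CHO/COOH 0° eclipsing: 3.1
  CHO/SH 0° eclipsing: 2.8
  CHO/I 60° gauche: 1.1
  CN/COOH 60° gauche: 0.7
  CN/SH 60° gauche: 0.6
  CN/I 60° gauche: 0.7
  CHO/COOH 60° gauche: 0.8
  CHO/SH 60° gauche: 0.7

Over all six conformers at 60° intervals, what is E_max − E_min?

CHO at 0° (eclipsed): SH(0°)/CHO(0°) eclipsed 2.8; COOH(120°)/CN(120°) eclipsed 2.0; I(240°)/H(240°) eclipsed 1.7 → 6.5 kcal/mol.
CHO at 60° (staggered): SH(0°)/CHO(60°) gauche 0.7; COOH(120°)/CHO(60°) gauche 0.8; COOH(120°)/CN(180°) gauche 0.7; I(240°)/CN(180°) gauche 0.7 → 2.9 kcal/mol.
CHO at 120° (eclipsed): SH(0°)/H(0°) eclipsed 1.6; COOH(120°)/CHO(120°) eclipsed 3.1; I(240°)/CN(240°) eclipsed 2.0 → 6.7 kcal/mol.
CHO at 180° (staggered): SH(0°)/CN(300°) gauche 0.6; COOH(120°)/CHO(180°) gauche 0.8; I(240°)/CHO(180°) gauche 1.1; I(240°)/CN(300°) gauche 0.7 → 3.2 kcal/mol.
CHO at 240° (eclipsed): SH(0°)/CN(0°) eclipsed 2.0; COOH(120°)/H(120°) eclipsed 2.0; I(240°)/CHO(240°) eclipsed 2.8 → 6.8 kcal/mol.
CHO at 300° (staggered): SH(0°)/CHO(300°) gauche 0.7; SH(0°)/CN(60°) gauche 0.6; COOH(120°)/CN(60°) gauche 0.7; I(240°)/CHO(300°) gauche 1.1 → 3.1 kcal/mol.
Max at 240° (6.8 kcal/mol), min at 60° (2.9 kcal/mol); barrier = 3.9 kcal/mol.

3.9 kcal/mol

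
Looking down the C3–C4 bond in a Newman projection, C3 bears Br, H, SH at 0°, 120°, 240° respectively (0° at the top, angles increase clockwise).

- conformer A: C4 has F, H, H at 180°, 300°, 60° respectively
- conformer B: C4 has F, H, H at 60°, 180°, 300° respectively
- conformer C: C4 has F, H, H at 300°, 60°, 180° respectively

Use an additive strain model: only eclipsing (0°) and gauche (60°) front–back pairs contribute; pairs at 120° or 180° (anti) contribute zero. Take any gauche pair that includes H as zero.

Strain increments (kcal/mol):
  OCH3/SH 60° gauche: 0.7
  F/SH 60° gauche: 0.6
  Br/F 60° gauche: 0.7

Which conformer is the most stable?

A (staggered): SH–F gauche; 0.6 = 0.6 kcal/mol.
B (staggered): Br–F gauche; 0.7 = 0.7 kcal/mol.
C (staggered): Br–F gauche, SH–F gauche; 0.7 + 0.6 = 1.3 kcal/mol.
A has the lowest total (0.6 kcal/mol).

A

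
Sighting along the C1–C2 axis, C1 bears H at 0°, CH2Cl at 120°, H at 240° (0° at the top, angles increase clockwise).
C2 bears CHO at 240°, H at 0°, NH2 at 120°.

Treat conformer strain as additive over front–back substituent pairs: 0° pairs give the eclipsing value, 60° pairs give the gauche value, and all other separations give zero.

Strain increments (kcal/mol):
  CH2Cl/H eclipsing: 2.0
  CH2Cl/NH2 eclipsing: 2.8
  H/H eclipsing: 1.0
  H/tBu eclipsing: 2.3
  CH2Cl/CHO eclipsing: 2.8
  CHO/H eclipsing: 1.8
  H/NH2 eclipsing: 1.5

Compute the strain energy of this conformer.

5.6 kcal/mol

This conformer (eclipsed): H(0°)/H(0°) eclipsed 1.0; CH2Cl(120°)/NH2(120°) eclipsed 2.8; H(240°)/CHO(240°) eclipsed 1.8 → 5.6 kcal/mol.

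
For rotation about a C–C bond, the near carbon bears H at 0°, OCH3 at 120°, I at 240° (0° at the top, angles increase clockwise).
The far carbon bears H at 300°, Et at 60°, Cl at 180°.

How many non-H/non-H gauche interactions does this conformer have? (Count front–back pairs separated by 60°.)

Non-H gauche pairs: OCH3(120°)/Et(60°); OCH3(120°)/Cl(180°); I(240°)/Cl(180°) — 3 interactions.

3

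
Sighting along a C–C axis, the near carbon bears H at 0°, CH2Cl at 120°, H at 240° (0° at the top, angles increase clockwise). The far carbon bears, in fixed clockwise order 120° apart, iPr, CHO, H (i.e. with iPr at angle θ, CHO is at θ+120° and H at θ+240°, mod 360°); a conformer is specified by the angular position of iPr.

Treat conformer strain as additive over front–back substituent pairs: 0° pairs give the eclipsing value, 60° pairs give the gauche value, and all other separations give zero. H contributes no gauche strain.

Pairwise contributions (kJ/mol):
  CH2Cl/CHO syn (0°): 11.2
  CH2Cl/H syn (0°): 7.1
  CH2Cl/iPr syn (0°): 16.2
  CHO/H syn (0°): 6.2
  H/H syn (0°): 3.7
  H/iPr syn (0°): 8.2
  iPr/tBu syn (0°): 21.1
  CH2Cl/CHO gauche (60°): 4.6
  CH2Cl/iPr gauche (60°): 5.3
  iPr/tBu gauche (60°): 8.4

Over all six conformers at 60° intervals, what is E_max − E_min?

iPr at 0° (eclipsed): H–iPr eclipsed, CH2Cl–CHO eclipsed, H–H eclipsed; 8.2 + 11.2 + 3.7 = 23.1 kJ/mol.
iPr at 60° (staggered): CH2Cl–iPr gauche, CH2Cl–CHO gauche; 5.3 + 4.6 = 9.9 kJ/mol.
iPr at 120° (eclipsed): H–H eclipsed, CH2Cl–iPr eclipsed, H–CHO eclipsed; 3.7 + 16.2 + 6.2 = 26.1 kJ/mol.
iPr at 180° (staggered): CH2Cl–iPr gauche; 5.3 = 5.3 kJ/mol.
iPr at 240° (eclipsed): H–CHO eclipsed, CH2Cl–H eclipsed, H–iPr eclipsed; 6.2 + 7.1 + 8.2 = 21.5 kJ/mol.
iPr at 300° (staggered): CH2Cl–CHO gauche; 4.6 = 4.6 kJ/mol.
Max at 120° (26.1 kJ/mol), min at 300° (4.6 kJ/mol); barrier = 21.5 kJ/mol.

21.5 kJ/mol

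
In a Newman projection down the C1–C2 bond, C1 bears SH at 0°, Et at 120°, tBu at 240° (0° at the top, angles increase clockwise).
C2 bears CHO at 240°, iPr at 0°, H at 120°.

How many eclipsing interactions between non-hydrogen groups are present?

2

Non-H eclipsing pairs: SH(0°)/iPr(0°); tBu(240°)/CHO(240°) — 2 interactions.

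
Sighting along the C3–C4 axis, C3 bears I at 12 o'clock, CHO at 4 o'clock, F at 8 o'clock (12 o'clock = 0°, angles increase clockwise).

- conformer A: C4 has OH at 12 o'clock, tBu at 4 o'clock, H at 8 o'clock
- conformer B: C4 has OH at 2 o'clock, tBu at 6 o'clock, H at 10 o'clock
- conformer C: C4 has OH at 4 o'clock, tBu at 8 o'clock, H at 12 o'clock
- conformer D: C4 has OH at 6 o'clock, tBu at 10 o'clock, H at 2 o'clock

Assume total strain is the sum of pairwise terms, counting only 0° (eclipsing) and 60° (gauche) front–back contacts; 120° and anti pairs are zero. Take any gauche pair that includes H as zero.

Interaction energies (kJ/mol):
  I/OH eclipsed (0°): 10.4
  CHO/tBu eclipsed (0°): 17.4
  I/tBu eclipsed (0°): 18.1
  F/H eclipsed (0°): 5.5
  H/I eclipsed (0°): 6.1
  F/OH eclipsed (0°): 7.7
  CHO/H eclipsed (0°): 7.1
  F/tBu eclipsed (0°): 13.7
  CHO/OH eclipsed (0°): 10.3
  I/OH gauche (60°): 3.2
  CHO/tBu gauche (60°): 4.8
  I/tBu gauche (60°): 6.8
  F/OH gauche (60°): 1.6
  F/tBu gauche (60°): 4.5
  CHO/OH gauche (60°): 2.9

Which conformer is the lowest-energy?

A (eclipsed): I(0°)/OH(0°) eclipsed 10.4; CHO(120°)/tBu(120°) eclipsed 17.4; F(240°)/H(240°) eclipsed 5.5 → 33.3 kJ/mol.
B (staggered): I(0°)/OH(60°) gauche 3.2; CHO(120°)/OH(60°) gauche 2.9; CHO(120°)/tBu(180°) gauche 4.8; F(240°)/tBu(180°) gauche 4.5 → 15.4 kJ/mol.
C (eclipsed): I(0°)/H(0°) eclipsed 6.1; CHO(120°)/OH(120°) eclipsed 10.3; F(240°)/tBu(240°) eclipsed 13.7 → 30.1 kJ/mol.
D (staggered): I(0°)/tBu(300°) gauche 6.8; CHO(120°)/OH(180°) gauche 2.9; F(240°)/OH(180°) gauche 1.6; F(240°)/tBu(300°) gauche 4.5 → 15.8 kJ/mol.
B has the lowest total (15.4 kJ/mol).

B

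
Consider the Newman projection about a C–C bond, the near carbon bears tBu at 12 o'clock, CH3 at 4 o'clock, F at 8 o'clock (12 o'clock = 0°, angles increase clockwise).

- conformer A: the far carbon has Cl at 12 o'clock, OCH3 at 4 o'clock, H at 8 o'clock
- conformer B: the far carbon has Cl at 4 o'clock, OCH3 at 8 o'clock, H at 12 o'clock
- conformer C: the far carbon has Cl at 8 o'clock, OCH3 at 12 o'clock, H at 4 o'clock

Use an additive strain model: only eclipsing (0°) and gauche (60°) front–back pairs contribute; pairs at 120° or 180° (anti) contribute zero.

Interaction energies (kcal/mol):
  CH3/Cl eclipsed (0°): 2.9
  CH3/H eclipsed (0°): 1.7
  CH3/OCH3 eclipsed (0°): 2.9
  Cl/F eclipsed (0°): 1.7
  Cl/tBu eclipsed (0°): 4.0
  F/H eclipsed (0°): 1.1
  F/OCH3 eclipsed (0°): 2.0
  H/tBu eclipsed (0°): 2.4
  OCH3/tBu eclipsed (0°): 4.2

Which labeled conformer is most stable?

B

A (eclipsed): tBu(0°)/Cl(0°) eclipsed 4.0; CH3(120°)/OCH3(120°) eclipsed 2.9; F(240°)/H(240°) eclipsed 1.1 → 8.0 kcal/mol.
B (eclipsed): tBu(0°)/H(0°) eclipsed 2.4; CH3(120°)/Cl(120°) eclipsed 2.9; F(240°)/OCH3(240°) eclipsed 2.0 → 7.3 kcal/mol.
C (eclipsed): tBu(0°)/OCH3(0°) eclipsed 4.2; CH3(120°)/H(120°) eclipsed 1.7; F(240°)/Cl(240°) eclipsed 1.7 → 7.6 kcal/mol.
B has the lowest total (7.3 kcal/mol).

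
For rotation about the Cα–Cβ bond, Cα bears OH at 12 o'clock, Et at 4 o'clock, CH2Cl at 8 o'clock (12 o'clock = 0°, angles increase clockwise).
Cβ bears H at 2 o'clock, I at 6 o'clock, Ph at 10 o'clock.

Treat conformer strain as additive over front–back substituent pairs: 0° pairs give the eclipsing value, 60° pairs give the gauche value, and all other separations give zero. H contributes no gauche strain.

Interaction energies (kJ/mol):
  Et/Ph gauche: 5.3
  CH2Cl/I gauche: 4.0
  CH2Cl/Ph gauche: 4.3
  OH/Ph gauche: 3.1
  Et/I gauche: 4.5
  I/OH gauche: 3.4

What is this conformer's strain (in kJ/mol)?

15.9 kJ/mol

This conformer is staggered. OH at 0° is gauche with Ph at 300° (3.1); Et at 120° is gauche with I at 180° (4.5); CH2Cl at 240° is gauche with I at 180° (4.0); CH2Cl at 240° is gauche with Ph at 300° (4.3). Total 15.9 kJ/mol.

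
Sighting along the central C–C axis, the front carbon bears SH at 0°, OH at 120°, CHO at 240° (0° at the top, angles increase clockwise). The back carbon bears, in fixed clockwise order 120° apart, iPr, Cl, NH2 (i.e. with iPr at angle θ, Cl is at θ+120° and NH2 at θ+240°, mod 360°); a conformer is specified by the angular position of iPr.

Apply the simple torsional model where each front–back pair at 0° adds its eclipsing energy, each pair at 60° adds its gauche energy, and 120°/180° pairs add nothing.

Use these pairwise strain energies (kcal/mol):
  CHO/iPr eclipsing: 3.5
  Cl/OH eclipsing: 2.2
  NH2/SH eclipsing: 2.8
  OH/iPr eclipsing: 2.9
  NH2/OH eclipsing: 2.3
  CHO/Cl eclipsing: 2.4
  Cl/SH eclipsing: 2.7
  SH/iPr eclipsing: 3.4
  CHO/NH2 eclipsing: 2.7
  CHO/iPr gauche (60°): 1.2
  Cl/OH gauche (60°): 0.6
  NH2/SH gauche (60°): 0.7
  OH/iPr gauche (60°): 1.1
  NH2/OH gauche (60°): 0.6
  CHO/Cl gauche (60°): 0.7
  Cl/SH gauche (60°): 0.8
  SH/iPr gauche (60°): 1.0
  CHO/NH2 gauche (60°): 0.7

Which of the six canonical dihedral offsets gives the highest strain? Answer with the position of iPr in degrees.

240°

iPr at 0° (eclipsed): SH(0°)/iPr(0°) eclipsed 3.4; OH(120°)/Cl(120°) eclipsed 2.2; CHO(240°)/NH2(240°) eclipsed 2.7 → 8.3 kcal/mol.
iPr at 60° (staggered): SH(0°)/iPr(60°) gauche 1.0; SH(0°)/NH2(300°) gauche 0.7; OH(120°)/iPr(60°) gauche 1.1; OH(120°)/Cl(180°) gauche 0.6; CHO(240°)/Cl(180°) gauche 0.7; CHO(240°)/NH2(300°) gauche 0.7 → 4.8 kcal/mol.
iPr at 120° (eclipsed): SH(0°)/NH2(0°) eclipsed 2.8; OH(120°)/iPr(120°) eclipsed 2.9; CHO(240°)/Cl(240°) eclipsed 2.4 → 8.1 kcal/mol.
iPr at 180° (staggered): SH(0°)/Cl(300°) gauche 0.8; SH(0°)/NH2(60°) gauche 0.7; OH(120°)/iPr(180°) gauche 1.1; OH(120°)/NH2(60°) gauche 0.6; CHO(240°)/iPr(180°) gauche 1.2; CHO(240°)/Cl(300°) gauche 0.7 → 5.1 kcal/mol.
iPr at 240° (eclipsed): SH(0°)/Cl(0°) eclipsed 2.7; OH(120°)/NH2(120°) eclipsed 2.3; CHO(240°)/iPr(240°) eclipsed 3.5 → 8.5 kcal/mol.
iPr at 300° (staggered): SH(0°)/iPr(300°) gauche 1.0; SH(0°)/Cl(60°) gauche 0.8; OH(120°)/Cl(60°) gauche 0.6; OH(120°)/NH2(180°) gauche 0.6; CHO(240°)/iPr(300°) gauche 1.2; CHO(240°)/NH2(180°) gauche 0.7 → 4.9 kcal/mol.
The maximum (8.5 kcal/mol) occurs with iPr at 240°.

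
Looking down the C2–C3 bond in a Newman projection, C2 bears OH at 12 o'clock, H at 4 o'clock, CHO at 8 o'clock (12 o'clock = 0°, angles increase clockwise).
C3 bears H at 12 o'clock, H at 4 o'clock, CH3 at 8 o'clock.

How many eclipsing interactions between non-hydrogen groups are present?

1

Non-H eclipsing pairs: CHO(240°)/CH3(240°) — 1 interaction.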